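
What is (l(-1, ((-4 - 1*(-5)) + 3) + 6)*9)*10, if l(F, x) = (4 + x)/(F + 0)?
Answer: -1260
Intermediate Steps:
l(F, x) = (4 + x)/F
(l(-1, ((-4 - 1*(-5)) + 3) + 6)*9)*10 = (((4 + (((-4 - 1*(-5)) + 3) + 6))/(-1))*9)*10 = (-(4 + (((-4 + 5) + 3) + 6))*9)*10 = (-(4 + ((1 + 3) + 6))*9)*10 = (-(4 + (4 + 6))*9)*10 = (-(4 + 10)*9)*10 = (-1*14*9)*10 = -14*9*10 = -126*10 = -1260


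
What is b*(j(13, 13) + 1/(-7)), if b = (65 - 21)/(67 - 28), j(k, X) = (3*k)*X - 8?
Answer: 51216/91 ≈ 562.81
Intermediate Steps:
j(k, X) = -8 + 3*X*k (j(k, X) = 3*X*k - 8 = -8 + 3*X*k)
b = 44/39 ≈ 1.1282
b*(j(13, 13) + 1/(-7)) = 44*((-8 + 3*13*13) + 1/(-7))/39 = 44*((-8 + 507) - 1/7)/39 = 44*(499 - 1/7)/39 = (44/39)*(3492/7) = 51216/91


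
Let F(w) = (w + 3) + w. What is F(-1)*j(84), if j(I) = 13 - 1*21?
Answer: -8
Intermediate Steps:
j(I) = -8 (j(I) = 13 - 21 = -8)
F(w) = 3 + 2*w (F(w) = (3 + w) + w = 3 + 2*w)
F(-1)*j(84) = (3 + 2*(-1))*(-8) = (3 - 2)*(-8) = 1*(-8) = -8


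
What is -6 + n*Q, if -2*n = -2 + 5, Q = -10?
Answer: 9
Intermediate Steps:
n = -3/2 (n = -(-2 + 5)/2 = -1/2*3 = -3/2 ≈ -1.5000)
-6 + n*Q = -6 - 3/2*(-10) = -6 + 15 = 9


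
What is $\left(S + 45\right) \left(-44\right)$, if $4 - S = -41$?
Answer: $-3960$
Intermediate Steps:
$S = 45$ ($S = 4 - -41 = 4 + 41 = 45$)
$\left(S + 45\right) \left(-44\right) = \left(45 + 45\right) \left(-44\right) = 90 \left(-44\right) = -3960$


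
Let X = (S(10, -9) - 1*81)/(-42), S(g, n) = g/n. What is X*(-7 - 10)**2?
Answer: 213571/378 ≈ 565.00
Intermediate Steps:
X = 739/378 (X = (10/(-9) - 1*81)/(-42) = (10*(-1/9) - 81)*(-1/42) = (-10/9 - 81)*(-1/42) = -739/9*(-1/42) = 739/378 ≈ 1.9550)
X*(-7 - 10)**2 = 739*(-7 - 10)**2/378 = (739/378)*(-17)**2 = (739/378)*289 = 213571/378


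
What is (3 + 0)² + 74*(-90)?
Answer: -6651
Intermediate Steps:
(3 + 0)² + 74*(-90) = 3² - 6660 = 9 - 6660 = -6651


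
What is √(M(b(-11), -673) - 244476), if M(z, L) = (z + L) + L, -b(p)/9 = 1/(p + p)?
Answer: 5*I*√4759106/22 ≈ 495.8*I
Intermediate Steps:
b(p) = -9/(2*p) (b(p) = -9/(p + p) = -9*1/(2*p) = -9/(2*p))
M(z, L) = z + 2*L (M(z, L) = (L + z) + L = z + 2*L)
√(M(b(-11), -673) - 244476) = √((-9/2/(-11) + 2*(-673)) - 244476) = √((-9/2*(-1/11) - 1346) - 244476) = √((9/22 - 1346) - 244476) = √(-29603/22 - 244476) = √(-5408075/22) = 5*I*√4759106/22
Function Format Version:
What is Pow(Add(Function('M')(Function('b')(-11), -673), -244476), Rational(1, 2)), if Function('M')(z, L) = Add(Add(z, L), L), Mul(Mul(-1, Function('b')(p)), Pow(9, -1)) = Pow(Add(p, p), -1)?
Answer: Mul(Rational(5, 22), I, Pow(4759106, Rational(1, 2))) ≈ Mul(495.80, I)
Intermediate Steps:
Function('b')(p) = Mul(Rational(-9, 2), Pow(p, -1)) (Function('b')(p) = Mul(-9, Pow(Add(p, p), -1)) = Mul(-9, Pow(Mul(2, p), -1)) = Mul(-9, Mul(Rational(1, 2), Pow(p, -1))) = Mul(Rational(-9, 2), Pow(p, -1)))
Function('M')(z, L) = Add(z, Mul(2, L)) (Function('M')(z, L) = Add(Add(L, z), L) = Add(z, Mul(2, L)))
Pow(Add(Function('M')(Function('b')(-11), -673), -244476), Rational(1, 2)) = Pow(Add(Add(Mul(Rational(-9, 2), Pow(-11, -1)), Mul(2, -673)), -244476), Rational(1, 2)) = Pow(Add(Add(Mul(Rational(-9, 2), Rational(-1, 11)), -1346), -244476), Rational(1, 2)) = Pow(Add(Add(Rational(9, 22), -1346), -244476), Rational(1, 2)) = Pow(Add(Rational(-29603, 22), -244476), Rational(1, 2)) = Pow(Rational(-5408075, 22), Rational(1, 2)) = Mul(Rational(5, 22), I, Pow(4759106, Rational(1, 2)))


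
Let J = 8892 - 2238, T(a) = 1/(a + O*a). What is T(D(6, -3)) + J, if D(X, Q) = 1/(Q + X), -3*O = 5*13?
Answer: 412539/62 ≈ 6653.9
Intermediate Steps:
O = -65/3 (O = -5*13/3 = -1/3*65 = -65/3 ≈ -21.667)
T(a) = -3/(62*a) (T(a) = 1/(a - 65*a/3) = 1/(-62*a/3) = -3/(62*a))
J = 6654
T(D(6, -3)) + J = -3/(62*(1/(-3 + 6))) + 6654 = -3/(62*(1/3)) + 6654 = -3/(62*1/3) + 6654 = -3/62*3 + 6654 = -9/62 + 6654 = 412539/62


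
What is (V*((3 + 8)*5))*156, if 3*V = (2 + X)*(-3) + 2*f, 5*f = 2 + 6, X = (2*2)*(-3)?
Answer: 94952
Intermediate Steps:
X = -12 (X = 4*(-3) = -12)
f = 8/5 (f = (2 + 6)/5 = (1/5)*8 = 8/5 ≈ 1.6000)
V = 166/15 (V = ((2 - 12)*(-3) + 2*(8/5))/3 = (-10*(-3) + 16/5)/3 = (30 + 16/5)/3 = (1/3)*(166/5) = 166/15 ≈ 11.067)
(V*((3 + 8)*5))*156 = (166*((3 + 8)*5)/15)*156 = (166*(11*5)/15)*156 = ((166/15)*55)*156 = (1826/3)*156 = 94952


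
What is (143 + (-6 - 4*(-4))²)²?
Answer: 59049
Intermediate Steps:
(143 + (-6 - 4*(-4))²)² = (143 + (-6 + 16)²)² = (143 + 10²)² = (143 + 100)² = 243² = 59049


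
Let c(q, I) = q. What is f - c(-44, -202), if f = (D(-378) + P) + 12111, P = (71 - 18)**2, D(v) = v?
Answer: 14586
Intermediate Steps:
P = 2809 (P = 53**2 = 2809)
f = 14542 (f = (-378 + 2809) + 12111 = 2431 + 12111 = 14542)
f - c(-44, -202) = 14542 - 1*(-44) = 14542 + 44 = 14586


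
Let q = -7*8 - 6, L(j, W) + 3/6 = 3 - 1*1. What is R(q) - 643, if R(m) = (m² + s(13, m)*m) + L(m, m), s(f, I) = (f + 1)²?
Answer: -17899/2 ≈ -8949.5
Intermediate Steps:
L(j, W) = 3/2 (L(j, W) = -½ + (3 - 1*1) = -½ + (3 - 1) = -½ + 2 = 3/2)
q = -62 (q = -56 - 6 = -62)
s(f, I) = (1 + f)²
R(m) = 3/2 + m² + 196*m (R(m) = (m² + (1 + 13)²*m) + 3/2 = (m² + 14²*m) + 3/2 = (m² + 196*m) + 3/2 = 3/2 + m² + 196*m)
R(q) - 643 = (3/2 + (-62)² + 196*(-62)) - 643 = (3/2 + 3844 - 12152) - 643 = -16613/2 - 643 = -17899/2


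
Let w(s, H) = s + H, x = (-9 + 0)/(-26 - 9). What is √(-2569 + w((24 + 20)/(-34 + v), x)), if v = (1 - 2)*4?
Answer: 2*I*√284118590/665 ≈ 50.694*I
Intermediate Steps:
v = -4 (v = -1*4 = -4)
x = 9/35 (x = -9/(-35) = -9*(-1/35) = 9/35 ≈ 0.25714)
w(s, H) = H + s
√(-2569 + w((24 + 20)/(-34 + v), x)) = √(-2569 + (9/35 + (24 + 20)/(-34 - 4))) = √(-2569 + (9/35 + 44/(-38))) = √(-2569 + (9/35 + 44*(-1/38))) = √(-2569 + (9/35 - 22/19)) = √(-2569 - 599/665) = √(-1708984/665) = 2*I*√284118590/665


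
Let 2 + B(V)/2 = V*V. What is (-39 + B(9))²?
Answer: 14161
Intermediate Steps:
B(V) = -4 + 2*V² (B(V) = -4 + 2*(V*V) = -4 + 2*V²)
(-39 + B(9))² = (-39 + (-4 + 2*9²))² = (-39 + (-4 + 2*81))² = (-39 + (-4 + 162))² = (-39 + 158)² = 119² = 14161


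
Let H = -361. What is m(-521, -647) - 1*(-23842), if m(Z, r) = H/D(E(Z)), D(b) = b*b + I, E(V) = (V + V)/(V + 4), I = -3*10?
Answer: 165390836181/6932906 ≈ 23856.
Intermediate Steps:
I = -30
E(V) = 2*V/(4 + V) (E(V) = (2*V)/(4 + V) = 2*V/(4 + V))
D(b) = -30 + b² (D(b) = b*b - 30 = b² - 30 = -30 + b²)
m(Z, r) = -361/(-30 + 4*Z²/(4 + Z)²) (m(Z, r) = -361/(-30 + (2*Z/(4 + Z))²) = -361/(-30 + 4*Z²/(4 + Z)²))
m(-521, -647) - 1*(-23842) = -361*(4 - 521)²/(-30*(4 - 521)² + 4*(-521)²) - 1*(-23842) = -361*(-517)²/(-30*(-517)² + 4*271441) + 23842 = -361*267289/(-30*267289 + 1085764) + 23842 = -361*267289/(-8018670 + 1085764) + 23842 = -361*267289/(-6932906) + 23842 = -361*267289*(-1/6932906) + 23842 = 96491329/6932906 + 23842 = 165390836181/6932906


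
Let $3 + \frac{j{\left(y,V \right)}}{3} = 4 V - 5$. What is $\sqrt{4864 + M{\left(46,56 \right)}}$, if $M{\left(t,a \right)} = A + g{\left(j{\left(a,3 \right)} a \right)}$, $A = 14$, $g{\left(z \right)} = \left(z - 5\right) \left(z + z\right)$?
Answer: $\sqrt{901326} \approx 949.38$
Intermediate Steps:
$j{\left(y,V \right)} = -24 + 12 V$ ($j{\left(y,V \right)} = -9 + 3 \left(4 V - 5\right) = -9 + 3 \left(-5 + 4 V\right) = -9 + \left(-15 + 12 V\right) = -24 + 12 V$)
$g{\left(z \right)} = 2 z \left(-5 + z\right)$ ($g{\left(z \right)} = \left(-5 + z\right) 2 z = 2 z \left(-5 + z\right)$)
$M{\left(t,a \right)} = 14 + 24 a \left(-5 + 12 a\right)$ ($M{\left(t,a \right)} = 14 + 2 \left(-24 + 12 \cdot 3\right) a \left(-5 + \left(-24 + 12 \cdot 3\right) a\right) = 14 + 2 \left(-24 + 36\right) a \left(-5 + \left(-24 + 36\right) a\right) = 14 + 2 \cdot 12 a \left(-5 + 12 a\right) = 14 + 24 a \left(-5 + 12 a\right)$)
$\sqrt{4864 + M{\left(46,56 \right)}} = \sqrt{4864 + \left(14 - 6720 + 288 \cdot 56^{2}\right)} = \sqrt{4864 + \left(14 - 6720 + 288 \cdot 3136\right)} = \sqrt{4864 + \left(14 - 6720 + 903168\right)} = \sqrt{4864 + 896462} = \sqrt{901326}$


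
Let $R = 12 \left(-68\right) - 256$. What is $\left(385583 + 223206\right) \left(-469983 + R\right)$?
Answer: $-286773102395$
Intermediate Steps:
$R = -1072$ ($R = -816 - 256 = -1072$)
$\left(385583 + 223206\right) \left(-469983 + R\right) = \left(385583 + 223206\right) \left(-469983 - 1072\right) = 608789 \left(-471055\right) = -286773102395$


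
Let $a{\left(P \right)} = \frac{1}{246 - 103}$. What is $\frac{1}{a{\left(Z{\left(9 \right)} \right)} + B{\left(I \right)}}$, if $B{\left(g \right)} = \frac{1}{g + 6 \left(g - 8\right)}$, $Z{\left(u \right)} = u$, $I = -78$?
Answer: $\frac{7722}{41} \approx 188.34$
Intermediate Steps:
$a{\left(P \right)} = \frac{1}{143}$
$B{\left(g \right)} = \frac{1}{-48 + 7 g}$ ($B{\left(g \right)} = \frac{1}{g + 6 \left(-8 + g\right)} = \frac{1}{g + \left(-48 + 6 g\right)} = \frac{1}{-48 + 7 g}$)
$\frac{1}{a{\left(Z{\left(9 \right)} \right)} + B{\left(I \right)}} = \frac{1}{\frac{1}{143} + \frac{1}{-48 + 7 \left(-78\right)}} = \frac{1}{\frac{1}{143} + \frac{1}{-48 - 546}} = \frac{1}{\frac{1}{143} + \frac{1}{-594}} = \frac{1}{\frac{1}{143} - \frac{1}{594}} = \frac{1}{\frac{41}{7722}} = \frac{7722}{41}$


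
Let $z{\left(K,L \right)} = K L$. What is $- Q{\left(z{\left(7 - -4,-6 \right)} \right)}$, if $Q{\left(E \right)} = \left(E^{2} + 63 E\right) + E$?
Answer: $-132$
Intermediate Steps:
$Q{\left(E \right)} = E^{2} + 64 E$
$- Q{\left(z{\left(7 - -4,-6 \right)} \right)} = - \left(7 - -4\right) \left(-6\right) \left(64 + \left(7 - -4\right) \left(-6\right)\right) = - \left(7 + 4\right) \left(-6\right) \left(64 + \left(7 + 4\right) \left(-6\right)\right) = - 11 \left(-6\right) \left(64 + 11 \left(-6\right)\right) = - \left(-66\right) \left(64 - 66\right) = - \left(-66\right) \left(-2\right) = \left(-1\right) 132 = -132$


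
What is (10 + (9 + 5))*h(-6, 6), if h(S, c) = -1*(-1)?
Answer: 24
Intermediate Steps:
h(S, c) = 1
(10 + (9 + 5))*h(-6, 6) = (10 + (9 + 5))*1 = (10 + 14)*1 = 24*1 = 24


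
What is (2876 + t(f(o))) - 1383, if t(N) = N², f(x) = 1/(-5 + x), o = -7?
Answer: 214993/144 ≈ 1493.0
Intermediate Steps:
(2876 + t(f(o))) - 1383 = (2876 + (1/(-5 - 7))²) - 1383 = (2876 + (1/(-12))²) - 1383 = (2876 + (-1/12)²) - 1383 = (2876 + 1/144) - 1383 = 414145/144 - 1383 = 214993/144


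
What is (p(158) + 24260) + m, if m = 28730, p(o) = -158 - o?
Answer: 52674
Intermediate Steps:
(p(158) + 24260) + m = ((-158 - 1*158) + 24260) + 28730 = ((-158 - 158) + 24260) + 28730 = (-316 + 24260) + 28730 = 23944 + 28730 = 52674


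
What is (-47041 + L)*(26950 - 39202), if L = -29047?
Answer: 932230176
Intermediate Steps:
(-47041 + L)*(26950 - 39202) = (-47041 - 29047)*(26950 - 39202) = -76088*(-12252) = 932230176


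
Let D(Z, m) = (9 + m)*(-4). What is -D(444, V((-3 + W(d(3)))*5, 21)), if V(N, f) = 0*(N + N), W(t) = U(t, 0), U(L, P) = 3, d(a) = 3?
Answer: 36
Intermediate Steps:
W(t) = 3
V(N, f) = 0 (V(N, f) = 0*(2*N) = 0)
D(Z, m) = -36 - 4*m
-D(444, V((-3 + W(d(3)))*5, 21)) = -(-36 - 4*0) = -(-36 + 0) = -1*(-36) = 36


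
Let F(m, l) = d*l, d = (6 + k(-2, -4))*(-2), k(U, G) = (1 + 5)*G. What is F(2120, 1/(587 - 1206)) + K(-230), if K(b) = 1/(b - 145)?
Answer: -14119/232125 ≈ -0.060825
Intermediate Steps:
k(U, G) = 6*G
K(b) = 1/(-145 + b)
d = 36 (d = (6 + 6*(-4))*(-2) = (6 - 24)*(-2) = -18*(-2) = 36)
F(m, l) = 36*l
F(2120, 1/(587 - 1206)) + K(-230) = 36/(587 - 1206) + 1/(-145 - 230) = 36/(-619) + 1/(-375) = 36*(-1/619) - 1/375 = -36/619 - 1/375 = -14119/232125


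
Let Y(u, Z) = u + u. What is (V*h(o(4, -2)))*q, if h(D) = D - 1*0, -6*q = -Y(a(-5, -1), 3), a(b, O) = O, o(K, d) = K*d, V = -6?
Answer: -16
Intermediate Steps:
Y(u, Z) = 2*u
q = -1/3 (q = -(-1)*2*(-1)/6 = -(-1)*(-2)/6 = -1/6*2 = -1/3 ≈ -0.33333)
h(D) = D (h(D) = D + 0 = D)
(V*h(o(4, -2)))*q = -24*(-2)*(-1/3) = -6*(-8)*(-1/3) = 48*(-1/3) = -16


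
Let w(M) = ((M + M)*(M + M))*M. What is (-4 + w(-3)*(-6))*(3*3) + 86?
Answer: 5882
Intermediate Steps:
w(M) = 4*M³ (w(M) = ((2*M)*(2*M))*M = (4*M²)*M = 4*M³)
(-4 + w(-3)*(-6))*(3*3) + 86 = (-4 + (4*(-3)³)*(-6))*(3*3) + 86 = (-4 + (4*(-27))*(-6))*9 + 86 = (-4 - 108*(-6))*9 + 86 = (-4 + 648)*9 + 86 = 644*9 + 86 = 5796 + 86 = 5882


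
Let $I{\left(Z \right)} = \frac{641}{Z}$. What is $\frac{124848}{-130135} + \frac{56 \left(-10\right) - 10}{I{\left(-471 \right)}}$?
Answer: $\frac{2050430346}{4906855} \approx 417.87$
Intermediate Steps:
$\frac{124848}{-130135} + \frac{56 \left(-10\right) - 10}{I{\left(-471 \right)}} = \frac{124848}{-130135} + \frac{56 \left(-10\right) - 10}{641 \frac{1}{-471}} = 124848 \left(- \frac{1}{130135}\right) + \frac{-560 - 10}{641 \left(- \frac{1}{471}\right)} = - \frac{7344}{7655} - \frac{570}{- \frac{641}{471}} = - \frac{7344}{7655} - - \frac{268470}{641} = - \frac{7344}{7655} + \frac{268470}{641} = \frac{2050430346}{4906855}$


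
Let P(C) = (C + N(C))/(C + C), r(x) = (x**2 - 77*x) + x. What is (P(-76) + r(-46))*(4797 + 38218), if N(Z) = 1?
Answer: 36696053485/152 ≈ 2.4142e+8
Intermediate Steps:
r(x) = x**2 - 76*x
P(C) = (1 + C)/(2*C) (P(C) = (C + 1)/(C + C) = (1 + C)/((2*C)) = (1 + C)*(1/(2*C)) = (1 + C)/(2*C))
(P(-76) + r(-46))*(4797 + 38218) = ((1/2)*(1 - 76)/(-76) - 46*(-76 - 46))*(4797 + 38218) = ((1/2)*(-1/76)*(-75) - 46*(-122))*43015 = (75/152 + 5612)*43015 = (853099/152)*43015 = 36696053485/152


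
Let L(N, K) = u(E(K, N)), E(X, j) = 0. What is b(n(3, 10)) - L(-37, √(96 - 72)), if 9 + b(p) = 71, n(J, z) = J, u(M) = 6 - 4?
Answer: 60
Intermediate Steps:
u(M) = 2
L(N, K) = 2
b(p) = 62 (b(p) = -9 + 71 = 62)
b(n(3, 10)) - L(-37, √(96 - 72)) = 62 - 1*2 = 62 - 2 = 60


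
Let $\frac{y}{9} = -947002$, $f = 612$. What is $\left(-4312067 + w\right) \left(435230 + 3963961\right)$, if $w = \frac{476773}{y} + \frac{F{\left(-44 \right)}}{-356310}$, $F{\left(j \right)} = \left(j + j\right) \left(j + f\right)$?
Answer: $- \frac{355602423562713105469479}{18745904590} \approx -1.897 \cdot 10^{13}$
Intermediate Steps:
$y = -8523018$ ($y = 9 \left(-947002\right) = -8523018$)
$F{\left(j \right)} = 2 j \left(612 + j\right)$ ($F{\left(j \right)} = \left(j + j\right) \left(j + 612\right) = 2 j \left(612 + j\right)$)
$w = \frac{14229752449}{168713141310}$ ($w = \frac{476773}{-8523018} + \frac{2 \left(-44\right) \left(612 - 44\right)}{-356310} = 476773 \left(- \frac{1}{8523018}\right) + 2 \left(-44\right) 568 \left(- \frac{1}{356310}\right) = - \frac{476773}{8523018} - - \frac{24992}{178155} = - \frac{476773}{8523018} + \frac{24992}{178155} = \frac{14229752449}{168713141310} \approx 0.084343$)
$\left(-4312067 + w\right) \left(435230 + 3963961\right) = \left(-4312067 + \frac{14229752449}{168713141310}\right) \left(435230 + 3963961\right) = \left(- \frac{727502354879435321}{168713141310}\right) 4399191 = - \frac{355602423562713105469479}{18745904590}$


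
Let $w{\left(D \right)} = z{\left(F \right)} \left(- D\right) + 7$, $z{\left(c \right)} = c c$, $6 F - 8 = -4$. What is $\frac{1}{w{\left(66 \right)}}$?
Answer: $- \frac{3}{67} \approx -0.044776$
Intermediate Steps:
$F = \frac{2}{3}$ ($F = \frac{4}{3} + \frac{1}{6} \left(-4\right) = \frac{4}{3} - \frac{2}{3} = \frac{2}{3} \approx 0.66667$)
$z{\left(c \right)} = c^{2}$
$w{\left(D \right)} = 7 - \frac{4 D}{9}$ ($w{\left(D \right)} = \left(\frac{2}{3}\right)^{2} \left(- D\right) + 7 = \frac{4 \left(- D\right)}{9} + 7 = - \frac{4 D}{9} + 7 = 7 - \frac{4 D}{9}$)
$\frac{1}{w{\left(66 \right)}} = \frac{1}{7 - \frac{88}{3}} = \frac{1}{- \frac{67}{3}} = - \frac{3}{67}$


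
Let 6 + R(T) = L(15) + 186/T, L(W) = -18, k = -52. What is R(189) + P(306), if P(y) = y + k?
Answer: 14552/63 ≈ 230.98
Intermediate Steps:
P(y) = -52 + y (P(y) = y - 52 = -52 + y)
R(T) = -24 + 186/T (R(T) = -6 + (-18 + 186/T) = -24 + 186/T)
R(189) + P(306) = (-24 + 186/189) + (-52 + 306) = (-24 + 186*(1/189)) + 254 = (-24 + 62/63) + 254 = -1450/63 + 254 = 14552/63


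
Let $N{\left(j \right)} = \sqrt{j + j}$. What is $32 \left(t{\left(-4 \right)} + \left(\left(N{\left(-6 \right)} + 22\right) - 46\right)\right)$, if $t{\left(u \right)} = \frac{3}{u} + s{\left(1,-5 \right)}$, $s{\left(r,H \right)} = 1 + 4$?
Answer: $-632 + 64 i \sqrt{3} \approx -632.0 + 110.85 i$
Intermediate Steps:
$s{\left(r,H \right)} = 5$
$N{\left(j \right)} = \sqrt{2} \sqrt{j}$ ($N{\left(j \right)} = \sqrt{2 j} = \sqrt{2} \sqrt{j}$)
$t{\left(u \right)} = 5 + \frac{3}{u}$ ($t{\left(u \right)} = \frac{3}{u} + 5 = 5 + \frac{3}{u}$)
$32 \left(t{\left(-4 \right)} + \left(\left(N{\left(-6 \right)} + 22\right) - 46\right)\right) = 32 \left(\left(5 + \frac{3}{-4}\right) - \left(24 - \sqrt{2} \sqrt{-6}\right)\right) = 32 \left(\left(5 + 3 \left(- \frac{1}{4}\right)\right) - \left(24 - \sqrt{2} i \sqrt{6}\right)\right) = 32 \left(\left(5 - \frac{3}{4}\right) - \left(24 - 2 i \sqrt{3}\right)\right) = 32 \left(\frac{17}{4} - \left(24 - 2 i \sqrt{3}\right)\right) = 32 \left(- \frac{79}{4} + 2 i \sqrt{3}\right) = -632 + 64 i \sqrt{3}$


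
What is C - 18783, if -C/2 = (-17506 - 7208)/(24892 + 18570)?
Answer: -408148659/21731 ≈ -18782.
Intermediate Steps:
C = 24714/21731 (C = -2*(-17506 - 7208)/(24892 + 18570) = -(-49428)/43462 = -2*(-12357/21731) = 24714/21731 ≈ 1.1373)
C - 18783 = 24714/21731 - 18783 = -408148659/21731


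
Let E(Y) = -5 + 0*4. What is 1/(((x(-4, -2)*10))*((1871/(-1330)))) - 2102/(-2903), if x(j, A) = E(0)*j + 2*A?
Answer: 62539373/86904208 ≈ 0.71964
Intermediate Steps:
E(Y) = -5 (E(Y) = -5 + 0 = -5)
x(j, A) = -5*j + 2*A
1/(((x(-4, -2)*10))*((1871/(-1330)))) - 2102/(-2903) = 1/((((-5*(-4) + 2*(-2))*10))*((1871/(-1330)))) - 2102/(-2903) = 1/((((20 - 4)*10))*((1871*(-1/1330)))) - 2102*(-1/2903) = 1/(((16*10))*(-1871/1330)) + 2102/2903 = -1330/1871/160 + 2102/2903 = (1/160)*(-1330/1871) + 2102/2903 = -133/29936 + 2102/2903 = 62539373/86904208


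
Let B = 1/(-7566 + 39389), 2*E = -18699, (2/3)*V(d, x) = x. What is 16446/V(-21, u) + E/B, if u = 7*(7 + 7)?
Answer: -29157844609/98 ≈ -2.9753e+8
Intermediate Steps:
u = 98 (u = 7*14 = 98)
V(d, x) = 3*x/2
E = -18699/2 (E = (½)*(-18699) = -18699/2 ≈ -9349.5)
B = 1/31823 ≈ 3.1424e-5
16446/V(-21, u) + E/B = 16446/(((3/2)*98)) - 18699/(2*1/31823) = 16446/147 - 18699/2*31823 = 16446*(1/147) - 595058277/2 = 5482/49 - 595058277/2 = -29157844609/98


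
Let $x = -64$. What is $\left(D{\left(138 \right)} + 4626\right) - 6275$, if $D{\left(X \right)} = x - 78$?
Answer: $-1791$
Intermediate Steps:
$D{\left(X \right)} = -142$ ($D{\left(X \right)} = -64 - 78 = -142$)
$\left(D{\left(138 \right)} + 4626\right) - 6275 = \left(-142 + 4626\right) - 6275 = 4484 - 6275 = -1791$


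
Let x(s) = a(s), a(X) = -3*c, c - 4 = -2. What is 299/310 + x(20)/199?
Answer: 57641/61690 ≈ 0.93437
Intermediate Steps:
c = 2 (c = 4 - 2 = 2)
a(X) = -6 (a(X) = -3*2 = -6)
x(s) = -6
299/310 + x(20)/199 = 299/310 - 6/199 = 57641/61690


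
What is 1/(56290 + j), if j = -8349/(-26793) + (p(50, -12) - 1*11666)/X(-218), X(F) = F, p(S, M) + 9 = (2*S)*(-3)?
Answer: 1946958/109701821239 ≈ 1.7748e-5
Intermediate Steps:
p(S, M) = -9 - 6*S (p(S, M) = -9 + (2*S)*(-3) = -9 - 6*S)
j = 107555419/1946958 (j = -8349/(-26793) + ((-9 - 6*50) - 1*11666)/(-218) = -8349*(-1/26793) + ((-9 - 300) - 11666)*(-1/218) = 2783/8931 + (-309 - 11666)*(-1/218) = 2783/8931 - 11975*(-1/218) = 2783/8931 + 11975/218 = 107555419/1946958 ≈ 55.243)
1/(56290 + j) = 1/(56290 + 107555419/1946958) = 1/(109701821239/1946958) = 1946958/109701821239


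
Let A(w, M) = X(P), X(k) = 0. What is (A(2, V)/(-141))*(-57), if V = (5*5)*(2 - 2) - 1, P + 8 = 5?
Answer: 0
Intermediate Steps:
P = -3 (P = -8 + 5 = -3)
V = -1 (V = 25*0 - 1 = 0 - 1 = -1)
A(w, M) = 0
(A(2, V)/(-141))*(-57) = (0/(-141))*(-57) = -1/141*0*(-57) = 0*(-57) = 0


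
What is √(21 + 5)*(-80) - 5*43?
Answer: -215 - 80*√26 ≈ -622.92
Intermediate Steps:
√(21 + 5)*(-80) - 5*43 = √26*(-80) - 215 = -80*√26 - 215 = -215 - 80*√26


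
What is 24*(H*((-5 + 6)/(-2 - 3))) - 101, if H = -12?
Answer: -217/5 ≈ -43.400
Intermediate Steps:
24*(H*((-5 + 6)/(-2 - 3))) - 101 = 24*(-12*(-5 + 6)/(-2 - 3)) - 101 = 24*(-12/(-5)) - 101 = 24*(-12*(-1)/5) - 101 = 24*(-12*(-1/5)) - 101 = 24*(12/5) - 101 = 288/5 - 101 = -217/5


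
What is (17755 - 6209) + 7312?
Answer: 18858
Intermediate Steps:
(17755 - 6209) + 7312 = 11546 + 7312 = 18858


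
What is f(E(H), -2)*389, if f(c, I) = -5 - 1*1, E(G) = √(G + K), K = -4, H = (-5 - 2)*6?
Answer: -2334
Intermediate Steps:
H = -42 (H = -7*6 = -42)
E(G) = √(-4 + G) (E(G) = √(G - 4) = √(-4 + G))
f(c, I) = -6 (f(c, I) = -5 - 1 = -6)
f(E(H), -2)*389 = -6*389 = -2334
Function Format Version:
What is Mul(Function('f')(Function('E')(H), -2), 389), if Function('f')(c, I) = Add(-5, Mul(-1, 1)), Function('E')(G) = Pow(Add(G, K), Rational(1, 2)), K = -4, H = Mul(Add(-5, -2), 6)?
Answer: -2334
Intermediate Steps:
H = -42 (H = Mul(-7, 6) = -42)
Function('E')(G) = Pow(Add(-4, G), Rational(1, 2)) (Function('E')(G) = Pow(Add(G, -4), Rational(1, 2)) = Pow(Add(-4, G), Rational(1, 2)))
Function('f')(c, I) = -6 (Function('f')(c, I) = Add(-5, -1) = -6)
Mul(Function('f')(Function('E')(H), -2), 389) = Mul(-6, 389) = -2334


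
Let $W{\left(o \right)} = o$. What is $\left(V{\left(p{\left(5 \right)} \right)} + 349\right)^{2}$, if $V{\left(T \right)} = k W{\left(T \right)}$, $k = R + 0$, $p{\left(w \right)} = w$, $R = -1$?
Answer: $118336$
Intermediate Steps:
$k = -1$ ($k = -1 + 0 = -1$)
$V{\left(T \right)} = - T$
$\left(V{\left(p{\left(5 \right)} \right)} + 349\right)^{2} = \left(\left(-1\right) 5 + 349\right)^{2} = \left(-5 + 349\right)^{2} = 344^{2} = 118336$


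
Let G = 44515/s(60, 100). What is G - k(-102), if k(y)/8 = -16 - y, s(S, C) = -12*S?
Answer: -107975/144 ≈ -749.83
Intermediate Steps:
G = -8903/144 (G = 44515/((-12*60)) = 44515/(-720) = 44515*(-1/720) = -8903/144 ≈ -61.826)
k(y) = -128 - 8*y (k(y) = 8*(-16 - y) = -128 - 8*y)
G - k(-102) = -8903/144 - (-128 - 8*(-102)) = -8903/144 - (-128 + 816) = -8903/144 - 1*688 = -8903/144 - 688 = -107975/144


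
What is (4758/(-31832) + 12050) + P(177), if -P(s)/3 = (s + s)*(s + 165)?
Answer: -5588969443/15916 ≈ -3.5115e+5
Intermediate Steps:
P(s) = -6*s*(165 + s) (P(s) = -3*(s + s)*(s + 165) = -3*2*s*(165 + s) = -6*s*(165 + s))
(4758/(-31832) + 12050) + P(177) = (4758/(-31832) + 12050) - 6*177*(165 + 177) = (4758*(-1/31832) + 12050) - 6*177*342 = (-2379/15916 + 12050) - 363204 = 191785421/15916 - 363204 = -5588969443/15916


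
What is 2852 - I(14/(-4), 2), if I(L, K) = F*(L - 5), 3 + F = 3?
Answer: 2852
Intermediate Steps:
F = 0 (F = -3 + 3 = 0)
I(L, K) = 0 (I(L, K) = 0*(L - 5) = 0*(-5 + L) = 0)
2852 - I(14/(-4), 2) = 2852 - 1*0 = 2852 + 0 = 2852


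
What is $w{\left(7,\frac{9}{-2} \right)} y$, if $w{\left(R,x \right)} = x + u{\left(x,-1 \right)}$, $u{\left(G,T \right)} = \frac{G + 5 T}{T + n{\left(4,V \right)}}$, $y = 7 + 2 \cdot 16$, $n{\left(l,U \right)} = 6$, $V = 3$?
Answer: $- \frac{1248}{5} \approx -249.6$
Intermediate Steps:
$y = 39$ ($y = 7 + 32 = 39$)
$u{\left(G,T \right)} = \frac{G + 5 T}{6 + T}$ ($u{\left(G,T \right)} = \frac{G + 5 T}{T + 6} = \frac{G + 5 T}{6 + T}$)
$w{\left(R,x \right)} = -1 + \frac{6 x}{5}$ ($w{\left(R,x \right)} = x + \frac{x + 5 \left(-1\right)}{6 - 1} = x + \frac{x - 5}{5} = x + \frac{-5 + x}{5} = x + \left(-1 + \frac{x}{5}\right) = -1 + \frac{6 x}{5}$)
$w{\left(7,\frac{9}{-2} \right)} y = \left(-1 + \frac{6 \frac{9}{-2}}{5}\right) 39 = \left(-1 + \frac{6 \cdot 9 \left(- \frac{1}{2}\right)}{5}\right) 39 = \left(-1 + \frac{6}{5} \left(- \frac{9}{2}\right)\right) 39 = \left(-1 - \frac{27}{5}\right) 39 = \left(- \frac{32}{5}\right) 39 = - \frac{1248}{5}$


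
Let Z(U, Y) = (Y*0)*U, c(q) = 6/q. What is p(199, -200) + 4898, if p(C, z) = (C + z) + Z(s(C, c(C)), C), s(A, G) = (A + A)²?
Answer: 4897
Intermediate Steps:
s(A, G) = 4*A² (s(A, G) = (2*A)² = 4*A²)
Z(U, Y) = 0 (Z(U, Y) = 0*U = 0)
p(C, z) = C + z (p(C, z) = (C + z) + 0 = C + z)
p(199, -200) + 4898 = (199 - 200) + 4898 = -1 + 4898 = 4897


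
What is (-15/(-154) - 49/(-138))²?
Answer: 5779216/28227969 ≈ 0.20473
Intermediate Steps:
(-15/(-154) - 49/(-138))² = (-15*(-1/154) - 49*(-1/138))² = (15/154 + 49/138)² = (2404/5313)² = 5779216/28227969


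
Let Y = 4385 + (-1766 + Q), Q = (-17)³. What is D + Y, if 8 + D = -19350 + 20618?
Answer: -1034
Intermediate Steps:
D = 1260 (D = -8 + (-19350 + 20618) = -8 + 1268 = 1260)
Q = -4913
Y = -2294 (Y = 4385 + (-1766 - 4913) = 4385 - 6679 = -2294)
D + Y = 1260 - 2294 = -1034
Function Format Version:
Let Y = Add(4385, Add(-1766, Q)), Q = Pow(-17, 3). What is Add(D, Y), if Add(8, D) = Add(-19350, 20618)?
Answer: -1034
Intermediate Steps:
D = 1260 (D = Add(-8, Add(-19350, 20618)) = Add(-8, 1268) = 1260)
Q = -4913
Y = -2294 (Y = Add(4385, Add(-1766, -4913)) = Add(4385, -6679) = -2294)
Add(D, Y) = Add(1260, -2294) = -1034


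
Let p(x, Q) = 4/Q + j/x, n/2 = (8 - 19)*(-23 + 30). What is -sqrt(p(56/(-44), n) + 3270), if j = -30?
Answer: -sqrt(398519)/11 ≈ -57.389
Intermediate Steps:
n = -154 (n = 2*((8 - 19)*(-23 + 30)) = 2*(-11*7) = 2*(-77) = -154)
p(x, Q) = -30/x + 4/Q (p(x, Q) = 4/Q - 30/x = -30/x + 4/Q)
-sqrt(p(56/(-44), n) + 3270) = -sqrt((-30/(56/(-44)) + 4/(-154)) + 3270) = -sqrt((-30/(56*(-1/44)) + 4*(-1/154)) + 3270) = -sqrt((-30/(-14/11) - 2/77) + 3270) = -sqrt((-30*(-11/14) - 2/77) + 3270) = -sqrt((165/7 - 2/77) + 3270) = -sqrt(259/11 + 3270) = -sqrt(36229/11) = -sqrt(398519)/11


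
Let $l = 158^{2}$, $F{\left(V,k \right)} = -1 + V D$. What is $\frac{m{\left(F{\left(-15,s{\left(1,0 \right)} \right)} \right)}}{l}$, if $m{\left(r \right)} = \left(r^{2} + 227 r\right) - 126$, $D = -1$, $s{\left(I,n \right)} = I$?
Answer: $\frac{812}{6241} \approx 0.13011$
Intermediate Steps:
$F{\left(V,k \right)} = -1 - V$ ($F{\left(V,k \right)} = -1 + V \left(-1\right) = -1 - V$)
$l = 24964$
$m{\left(r \right)} = -126 + r^{2} + 227 r$
$\frac{m{\left(F{\left(-15,s{\left(1,0 \right)} \right)} \right)}}{l} = \frac{-126 + \left(-1 - -15\right)^{2} + 227 \left(-1 - -15\right)}{24964} = \left(-126 + \left(-1 + 15\right)^{2} + 227 \left(-1 + 15\right)\right) \frac{1}{24964} = \left(-126 + 14^{2} + 227 \cdot 14\right) \frac{1}{24964} = \left(-126 + 196 + 3178\right) \frac{1}{24964} = 3248 \cdot \frac{1}{24964} = \frac{812}{6241}$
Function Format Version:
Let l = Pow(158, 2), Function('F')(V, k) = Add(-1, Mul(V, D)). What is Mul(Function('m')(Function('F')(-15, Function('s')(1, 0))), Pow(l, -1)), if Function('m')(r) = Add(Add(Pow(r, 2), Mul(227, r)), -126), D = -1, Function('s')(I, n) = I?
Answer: Rational(812, 6241) ≈ 0.13011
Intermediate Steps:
Function('F')(V, k) = Add(-1, Mul(-1, V)) (Function('F')(V, k) = Add(-1, Mul(V, -1)) = Add(-1, Mul(-1, V)))
l = 24964
Function('m')(r) = Add(-126, Pow(r, 2), Mul(227, r))
Mul(Function('m')(Function('F')(-15, Function('s')(1, 0))), Pow(l, -1)) = Mul(Add(-126, Pow(Add(-1, Mul(-1, -15)), 2), Mul(227, Add(-1, Mul(-1, -15)))), Pow(24964, -1)) = Mul(Add(-126, Pow(Add(-1, 15), 2), Mul(227, Add(-1, 15))), Rational(1, 24964)) = Mul(Add(-126, Pow(14, 2), Mul(227, 14)), Rational(1, 24964)) = Mul(Add(-126, 196, 3178), Rational(1, 24964)) = Mul(3248, Rational(1, 24964)) = Rational(812, 6241)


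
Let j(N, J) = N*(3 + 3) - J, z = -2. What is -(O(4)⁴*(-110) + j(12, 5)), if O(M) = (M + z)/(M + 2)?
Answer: -5317/81 ≈ -65.642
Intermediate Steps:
j(N, J) = -J + 6*N (j(N, J) = N*6 - J = 6*N - J = -J + 6*N)
O(M) = (-2 + M)/(2 + M) (O(M) = (M - 2)/(M + 2) = (-2 + M)/(2 + M))
-(O(4)⁴*(-110) + j(12, 5)) = -(((-2 + 4)/(2 + 4))⁴*(-110) + (-1*5 + 6*12)) = -((2/6)⁴*(-110) + (-5 + 72)) = -(((⅙)*2)⁴*(-110) + 67) = -((⅓)⁴*(-110) + 67) = -((1/81)*(-110) + 67) = -(-110/81 + 67) = -1*5317/81 = -5317/81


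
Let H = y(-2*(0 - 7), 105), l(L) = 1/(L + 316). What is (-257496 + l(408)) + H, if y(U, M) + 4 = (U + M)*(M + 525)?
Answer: -132151719/724 ≈ -1.8253e+5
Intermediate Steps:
y(U, M) = -4 + (525 + M)*(M + U) (y(U, M) = -4 + (U + M)*(M + 525) = -4 + (M + U)*(525 + M) = -4 + (525 + M)*(M + U))
l(L) = 1/(316 + L)
H = 74966 (H = -4 + 105² + 525*105 + 525*(-2*(0 - 7)) + 105*(-2*(0 - 7)) = -4 + 11025 + 55125 + 525*(-2*(-7)) + 105*(-2*(-7)) = -4 + 11025 + 55125 + 525*14 + 105*14 = -4 + 11025 + 55125 + 7350 + 1470 = 74966)
(-257496 + l(408)) + H = (-257496 + 1/(316 + 408)) + 74966 = (-257496 + 1/724) + 74966 = -186427103/724 + 74966 = -132151719/724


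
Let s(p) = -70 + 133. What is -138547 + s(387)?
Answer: -138484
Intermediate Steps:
s(p) = 63
-138547 + s(387) = -138547 + 63 = -138484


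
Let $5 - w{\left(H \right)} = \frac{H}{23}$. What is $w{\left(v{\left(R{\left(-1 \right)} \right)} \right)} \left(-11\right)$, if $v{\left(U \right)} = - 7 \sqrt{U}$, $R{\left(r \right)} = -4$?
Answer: $-55 - \frac{154 i}{23} \approx -55.0 - 6.6956 i$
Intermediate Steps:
$w{\left(H \right)} = 5 - \frac{H}{23}$
$w{\left(v{\left(R{\left(-1 \right)} \right)} \right)} \left(-11\right) = \left(5 - \frac{\left(-7\right) \sqrt{-4}}{23}\right) \left(-11\right) = \left(5 - \frac{\left(-7\right) 2 i}{23}\right) \left(-11\right) = \left(5 - \frac{\left(-14\right) i}{23}\right) \left(-11\right) = \left(5 + \frac{14 i}{23}\right) \left(-11\right) = -55 - \frac{154 i}{23}$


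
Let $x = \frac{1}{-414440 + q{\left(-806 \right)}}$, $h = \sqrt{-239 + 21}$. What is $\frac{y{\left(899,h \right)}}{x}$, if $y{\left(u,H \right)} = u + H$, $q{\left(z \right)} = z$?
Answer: $-373306154 - 415246 i \sqrt{218} \approx -3.7331 \cdot 10^{8} - 6.131 \cdot 10^{6} i$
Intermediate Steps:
$h = i \sqrt{218}$ ($h = \sqrt{-218} = i \sqrt{218} \approx 14.765 i$)
$y{\left(u,H \right)} = H + u$
$x = - \frac{1}{415246}$ ($x = \frac{1}{-414440 - 806} = \frac{1}{-415246} = - \frac{1}{415246} \approx -2.4082 \cdot 10^{-6}$)
$\frac{y{\left(899,h \right)}}{x} = \frac{i \sqrt{218} + 899}{- \frac{1}{415246}} = \left(899 + i \sqrt{218}\right) \left(-415246\right) = -373306154 - 415246 i \sqrt{218}$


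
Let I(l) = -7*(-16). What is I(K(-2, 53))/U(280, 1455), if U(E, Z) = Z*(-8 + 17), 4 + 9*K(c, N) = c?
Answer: 112/13095 ≈ 0.0085529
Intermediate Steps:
K(c, N) = -4/9 + c/9
I(l) = 112
U(E, Z) = 9*Z (U(E, Z) = Z*9 = 9*Z)
I(K(-2, 53))/U(280, 1455) = 112/((9*1455)) = 112/13095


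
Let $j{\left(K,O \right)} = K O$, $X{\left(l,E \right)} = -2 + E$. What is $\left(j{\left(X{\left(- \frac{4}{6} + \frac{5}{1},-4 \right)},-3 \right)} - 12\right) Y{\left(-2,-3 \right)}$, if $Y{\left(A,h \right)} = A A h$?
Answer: $-72$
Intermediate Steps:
$Y{\left(A,h \right)} = h A^{2}$ ($Y{\left(A,h \right)} = A^{2} h = h A^{2}$)
$\left(j{\left(X{\left(- \frac{4}{6} + \frac{5}{1},-4 \right)},-3 \right)} - 12\right) Y{\left(-2,-3 \right)} = \left(\left(-2 - 4\right) \left(-3\right) - 12\right) \left(- 3 \left(-2\right)^{2}\right) = \left(\left(-6\right) \left(-3\right) - 12\right) \left(\left(-3\right) 4\right) = \left(18 - 12\right) \left(-12\right) = 6 \left(-12\right) = -72$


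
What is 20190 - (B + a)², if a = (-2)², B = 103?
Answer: 8741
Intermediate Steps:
a = 4
20190 - (B + a)² = 20190 - (103 + 4)² = 20190 - 1*107² = 20190 - 1*11449 = 20190 - 11449 = 8741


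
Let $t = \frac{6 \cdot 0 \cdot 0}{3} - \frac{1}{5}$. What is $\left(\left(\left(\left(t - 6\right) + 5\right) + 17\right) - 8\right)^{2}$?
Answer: $\frac{1521}{25} \approx 60.84$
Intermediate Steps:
$t = - \frac{1}{5}$ ($t = 0 \cdot 0 \cdot \frac{1}{3} - \frac{1}{5} = 0 \cdot \frac{1}{3} - \frac{1}{5} = 0 - \frac{1}{5} = - \frac{1}{5} \approx -0.2$)
$\left(\left(\left(\left(t - 6\right) + 5\right) + 17\right) - 8\right)^{2} = \left(\left(\left(\left(- \frac{1}{5} - 6\right) + 5\right) + 17\right) - 8\right)^{2} = \left(\left(\left(- \frac{31}{5} + 5\right) + 17\right) - 8\right)^{2} = \left(\left(- \frac{6}{5} + 17\right) - 8\right)^{2} = \left(\frac{79}{5} - 8\right)^{2} = \left(\frac{39}{5}\right)^{2} = \frac{1521}{25}$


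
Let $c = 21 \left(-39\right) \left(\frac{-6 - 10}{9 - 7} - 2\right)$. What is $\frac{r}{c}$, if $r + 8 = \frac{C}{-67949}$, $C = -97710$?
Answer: $- \frac{222941}{278251155} \approx -0.00080122$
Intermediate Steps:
$r = - \frac{445882}{67949}$ ($r = -8 - \frac{97710}{-67949} = -8 - - \frac{97710}{67949} = -8 + \frac{97710}{67949} = - \frac{445882}{67949} \approx -6.562$)
$c = 8190$ ($c = - 819 \left(- \frac{16}{2} - 2\right) = - 819 \left(\left(-16\right) \frac{1}{2} - 2\right) = - 819 \left(-8 - 2\right) = \left(-819\right) \left(-10\right) = 8190$)
$\frac{r}{c} = - \frac{445882}{67949 \cdot 8190} = \left(- \frac{445882}{67949}\right) \frac{1}{8190} = - \frac{222941}{278251155}$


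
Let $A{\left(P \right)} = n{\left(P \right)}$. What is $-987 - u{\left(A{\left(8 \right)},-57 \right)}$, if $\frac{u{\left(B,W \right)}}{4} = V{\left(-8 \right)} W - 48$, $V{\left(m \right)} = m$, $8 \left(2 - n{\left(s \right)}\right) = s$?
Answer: $-2619$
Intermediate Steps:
$n{\left(s \right)} = 2 - \frac{s}{8}$
$A{\left(P \right)} = 2 - \frac{P}{8}$
$u{\left(B,W \right)} = -192 - 32 W$ ($u{\left(B,W \right)} = 4 \left(- 8 W - 48\right) = 4 \left(-48 - 8 W\right) = -192 - 32 W$)
$-987 - u{\left(A{\left(8 \right)},-57 \right)} = -987 - \left(-192 - -1824\right) = -987 - \left(-192 + 1824\right) = -987 - 1632 = -2619$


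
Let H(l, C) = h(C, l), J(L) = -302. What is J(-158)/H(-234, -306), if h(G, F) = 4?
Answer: -151/2 ≈ -75.500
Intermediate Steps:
H(l, C) = 4
J(-158)/H(-234, -306) = -302/4 = -302*¼ = -151/2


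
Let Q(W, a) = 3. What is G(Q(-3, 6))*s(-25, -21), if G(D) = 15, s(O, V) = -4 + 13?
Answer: 135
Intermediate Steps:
s(O, V) = 9
G(Q(-3, 6))*s(-25, -21) = 15*9 = 135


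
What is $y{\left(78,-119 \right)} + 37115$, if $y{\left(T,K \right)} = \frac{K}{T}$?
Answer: $\frac{2894851}{78} \approx 37114.0$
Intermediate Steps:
$y{\left(78,-119 \right)} + 37115 = - \frac{119}{78} + 37115 = \frac{2894851}{78}$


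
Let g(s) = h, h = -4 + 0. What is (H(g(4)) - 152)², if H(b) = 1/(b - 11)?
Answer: 5202961/225 ≈ 23124.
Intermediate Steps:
h = -4
g(s) = -4
H(b) = 1/(-11 + b)
(H(g(4)) - 152)² = (1/(-11 - 4) - 152)² = (1/(-15) - 152)² = (-1/15 - 152)² = (-2281/15)² = 5202961/225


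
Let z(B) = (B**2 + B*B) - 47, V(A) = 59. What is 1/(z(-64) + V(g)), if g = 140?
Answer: 1/8204 ≈ 0.00012189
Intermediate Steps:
z(B) = -47 + 2*B**2 (z(B) = (B**2 + B**2) - 47 = 2*B**2 - 47 = -47 + 2*B**2)
1/(z(-64) + V(g)) = 1/((-47 + 2*(-64)**2) + 59) = 1/((-47 + 2*4096) + 59) = 1/((-47 + 8192) + 59) = 1/(8145 + 59) = 1/8204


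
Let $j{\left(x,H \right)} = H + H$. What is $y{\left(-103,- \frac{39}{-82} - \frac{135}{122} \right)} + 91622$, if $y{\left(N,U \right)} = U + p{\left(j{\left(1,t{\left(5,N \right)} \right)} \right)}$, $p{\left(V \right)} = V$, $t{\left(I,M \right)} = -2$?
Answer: $\frac{229135040}{2501} \approx 91617.0$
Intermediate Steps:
$j{\left(x,H \right)} = 2 H$
$y{\left(N,U \right)} = -4 + U$ ($y{\left(N,U \right)} = U + 2 \left(-2\right) = U - 4 = -4 + U$)
$y{\left(-103,- \frac{39}{-82} - \frac{135}{122} \right)} + 91622 = \left(-4 - \left(- \frac{39}{82} + \frac{135}{122}\right)\right) + 91622 = \left(-4 - \frac{1578}{2501}\right) + 91622 = - \frac{11582}{2501} + 91622 = \frac{229135040}{2501}$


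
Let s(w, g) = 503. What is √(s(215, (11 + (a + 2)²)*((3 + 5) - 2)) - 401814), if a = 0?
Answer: I*√401311 ≈ 633.49*I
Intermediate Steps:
√(s(215, (11 + (a + 2)²)*((3 + 5) - 2)) - 401814) = √(503 - 401814) = √(-401311) = I*√401311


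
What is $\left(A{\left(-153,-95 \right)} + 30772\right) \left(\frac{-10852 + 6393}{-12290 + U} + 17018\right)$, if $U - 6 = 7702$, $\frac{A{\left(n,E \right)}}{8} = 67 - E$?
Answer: $\frac{1250346311790}{2291} \approx 5.4576 \cdot 10^{8}$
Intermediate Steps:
$A{\left(n,E \right)} = 536 - 8 E$ ($A{\left(n,E \right)} = 8 \left(67 - E\right) = 536 - 8 E$)
$U = 7708$ ($U = 6 + 7702 = 7708$)
$\left(A{\left(-153,-95 \right)} + 30772\right) \left(\frac{-10852 + 6393}{-12290 + U} + 17018\right) = \left(\left(536 - -760\right) + 30772\right) \left(\frac{-10852 + 6393}{-12290 + 7708} + 17018\right) = \left(\left(536 + 760\right) + 30772\right) \left(- \frac{4459}{-4582} + 17018\right) = \left(1296 + 30772\right) \left(\left(-4459\right) \left(- \frac{1}{4582}\right) + 17018\right) = 32068 \left(\frac{4459}{4582} + 17018\right) = 32068 \cdot \frac{77980935}{4582} = \frac{1250346311790}{2291}$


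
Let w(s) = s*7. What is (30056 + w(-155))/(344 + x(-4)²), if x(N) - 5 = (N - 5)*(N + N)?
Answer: 3219/697 ≈ 4.6184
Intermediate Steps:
w(s) = 7*s
x(N) = 5 + 2*N*(-5 + N) (x(N) = 5 + (N - 5)*(N + N) = 5 + (-5 + N)*(2*N) = 5 + 2*N*(-5 + N))
(30056 + w(-155))/(344 + x(-4)²) = (30056 + 7*(-155))/(344 + (5 - 10*(-4) + 2*(-4)²)²) = (30056 - 1085)/(344 + (5 + 40 + 2*16)²) = 28971/(344 + (5 + 40 + 32)²) = 28971/(344 + 77²) = 28971/(344 + 5929) = 28971/6273 = 28971*(1/6273) = 3219/697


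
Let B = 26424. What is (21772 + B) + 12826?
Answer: 61022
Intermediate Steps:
(21772 + B) + 12826 = (21772 + 26424) + 12826 = 48196 + 12826 = 61022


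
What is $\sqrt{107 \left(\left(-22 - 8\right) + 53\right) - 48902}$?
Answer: $i \sqrt{46441} \approx 215.5 i$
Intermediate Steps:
$\sqrt{107 \left(\left(-22 - 8\right) + 53\right) - 48902} = \sqrt{107 \left(-30 + 53\right) - 48902} = \sqrt{107 \cdot 23 - 48902} = \sqrt{2461 - 48902} = \sqrt{-46441} = i \sqrt{46441}$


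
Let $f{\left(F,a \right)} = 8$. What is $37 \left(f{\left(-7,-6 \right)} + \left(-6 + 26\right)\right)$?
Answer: $1036$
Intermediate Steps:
$37 \left(f{\left(-7,-6 \right)} + \left(-6 + 26\right)\right) = 37 \left(8 + \left(-6 + 26\right)\right) = 37 \left(8 + 20\right) = 37 \cdot 28 = 1036$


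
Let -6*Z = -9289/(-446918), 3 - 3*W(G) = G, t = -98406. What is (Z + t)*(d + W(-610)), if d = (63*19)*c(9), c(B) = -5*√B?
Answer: 3512987651954081/2011131 ≈ 1.7468e+9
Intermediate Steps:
W(G) = 1 - G/3
Z = -9289/2681508 (Z = -(-9289)/(6*(-446918)) = -(-9289)*(-1)/(6*446918) = -⅙*9289/446918 = -9289/2681508 ≈ -0.0034641)
d = -17955 (d = (63*19)*(-5*√9) = 1197*(-5*3) = 1197*(-15) = -17955)
(Z + t)*(d + W(-610)) = (-9289/2681508 - 98406)*(-17955 + (1 - ⅓*(-610))) = -263876485537*(-17955 + (1 + 610/3))/2681508 = -263876485537*(-17955 + 613/3)/2681508 = -263876485537/2681508*(-53252/3) = 3512987651954081/2011131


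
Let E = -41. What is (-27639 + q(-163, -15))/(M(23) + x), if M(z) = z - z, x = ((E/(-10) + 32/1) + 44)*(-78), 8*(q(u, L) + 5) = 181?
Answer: 368285/83304 ≈ 4.4210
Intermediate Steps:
q(u, L) = 141/8 (q(u, L) = -5 + (1/8)*181 = -5 + 181/8 = 141/8)
x = -31239/5 (x = ((-41/(-10) + 32/1) + 44)*(-78) = ((-41*(-1/10) + 32*1) + 44)*(-78) = ((41/10 + 32) + 44)*(-78) = (361/10 + 44)*(-78) = (801/10)*(-78) = -31239/5 ≈ -6247.8)
M(z) = 0
(-27639 + q(-163, -15))/(M(23) + x) = (-27639 + 141/8)/(0 - 31239/5) = -220971/(8*(-31239/5)) = -220971/8*(-5/31239) = 368285/83304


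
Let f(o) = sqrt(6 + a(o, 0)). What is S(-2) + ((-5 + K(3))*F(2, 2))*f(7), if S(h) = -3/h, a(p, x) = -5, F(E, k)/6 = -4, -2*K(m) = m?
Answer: 315/2 ≈ 157.50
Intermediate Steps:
K(m) = -m/2
F(E, k) = -24 (F(E, k) = 6*(-4) = -24)
f(o) = 1 (f(o) = sqrt(6 - 5) = sqrt(1) = 1)
S(-2) + ((-5 + K(3))*F(2, 2))*f(7) = -3/(-2) + ((-5 - 1/2*3)*(-24))*1 = -3*(-1/2) + ((-5 - 3/2)*(-24))*1 = 3/2 - 13/2*(-24)*1 = 3/2 + 156*1 = 3/2 + 156 = 315/2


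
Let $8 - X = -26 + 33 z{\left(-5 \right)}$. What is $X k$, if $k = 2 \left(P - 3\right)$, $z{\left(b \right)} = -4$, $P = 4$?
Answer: $332$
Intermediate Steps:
$k = 2$ ($k = 2 \left(4 - 3\right) = 2 \cdot 1 = 2$)
$X = 166$ ($X = 8 - \left(-26 + 33 \left(-4\right)\right) = 8 - \left(-26 - 132\right) = 8 - -158 = 8 + 158 = 166$)
$X k = 166 \cdot 2 = 332$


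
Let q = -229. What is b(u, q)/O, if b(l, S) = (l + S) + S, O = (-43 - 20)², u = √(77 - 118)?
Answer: -458/3969 + I*√41/3969 ≈ -0.11539 + 0.0016133*I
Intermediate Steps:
u = I*√41 (u = √(-41) = I*√41 ≈ 6.4031*I)
O = 3969 (O = (-63)² = 3969)
b(l, S) = l + 2*S (b(l, S) = (S + l) + S = l + 2*S)
b(u, q)/O = (I*√41 + 2*(-229))/3969 = (I*√41 - 458)*(1/3969) = (-458 + I*√41)*(1/3969) = -458/3969 + I*√41/3969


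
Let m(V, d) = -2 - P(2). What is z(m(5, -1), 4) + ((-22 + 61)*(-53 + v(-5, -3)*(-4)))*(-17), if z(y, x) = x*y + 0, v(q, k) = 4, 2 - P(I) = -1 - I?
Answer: 45719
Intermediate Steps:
P(I) = 3 + I (P(I) = 2 - (-1 - I) = 2 + (1 + I) = 3 + I)
m(V, d) = -7 (m(V, d) = -2 - (3 + 2) = -2 - 1*5 = -2 - 5 = -7)
z(y, x) = x*y
z(m(5, -1), 4) + ((-22 + 61)*(-53 + v(-5, -3)*(-4)))*(-17) = 4*(-7) + ((-22 + 61)*(-53 + 4*(-4)))*(-17) = -28 + (39*(-53 - 16))*(-17) = -28 + (39*(-69))*(-17) = -28 - 2691*(-17) = -28 + 45747 = 45719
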